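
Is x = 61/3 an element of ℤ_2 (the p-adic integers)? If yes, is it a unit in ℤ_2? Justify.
x ∈ ℤ_2^× (unit); v_2(x) = 0

ℤ_2 = {x ∈ ℚ_2 : v_2(x) ≥ 0} and ℤ_2^× = {x ∈ ℤ_2 : v_2(x) = 0}. Here v_2(61/3) = v_2(num) − v_2(den) = 0; compare against these criteria.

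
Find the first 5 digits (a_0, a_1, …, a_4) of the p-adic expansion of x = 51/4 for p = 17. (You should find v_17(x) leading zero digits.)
(a_0, …, a_4) = (0, 5, 4, 4, 4)

v_17(51/4) = 1, so a_0 = ... = a_0 = 0. Factor out: x = 17^1 · u with u = 3/4 a unit in ℤ_17. Expand u iteratively via a_{v+i} = u_i mod 17, u_{i+1} = (u_i − a_{v+i})/17:
  u_0 = 3/4;  a_1 = 5;  u_1 = (u_0 − 5)/17 = -1/4
  u_1 = -1/4;  a_2 = 4;  u_2 = (u_1 − 4)/17 = -1/4
  u_2 = -1/4;  a_3 = 4;  u_3 = (u_2 − 4)/17 = -1/4
  u_3 = -1/4;  a_4 = 4;  u_4 = (u_3 − 4)/17 = -1/4
Digits: (0, 5, 4, 4, 4).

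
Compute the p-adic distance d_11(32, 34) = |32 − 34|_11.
d_11(32, 34) = 1

Step 1 — x − y = 32 − 34 = -2. Step 2 — v_11(-2) = 0 (factor: -2 = −(11^0 · 2); the sign does not affect v_p). Step 3 — |x − y|_11 = 11^{0} = 1.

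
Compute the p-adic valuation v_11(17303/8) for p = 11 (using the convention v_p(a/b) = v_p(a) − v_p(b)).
v_11(17303/8) = 3

Factor powers of 11 from the numerator and denominator of the reduced fraction: 17303 = 11^3 · 13 and 8 = 11^0 · 8. Apply v_p(a/b) = v_p(a) − v_p(b): v_11(17303/8) = 3 − 0 = 3.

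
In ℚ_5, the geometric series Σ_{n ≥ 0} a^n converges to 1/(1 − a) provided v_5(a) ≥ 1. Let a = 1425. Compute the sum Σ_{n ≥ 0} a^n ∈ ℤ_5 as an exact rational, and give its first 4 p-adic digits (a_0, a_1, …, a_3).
Σ a^n = 1/(1 − a) = -1/1424;  first 4 digits = (1, 0, 2, 1)

v_5(a) = 2 ≥ 1, so the series converges in ℤ_5 to 1/(1 − a) = 1/(1 − 1425) = -1/1424. Expand this rational in ℤ_5: compute digits iteratively via d_i = x_i mod 5, x_{i+1} = (x_i − d_i)/5. The first 4 digits are (1, 0, 2, 1).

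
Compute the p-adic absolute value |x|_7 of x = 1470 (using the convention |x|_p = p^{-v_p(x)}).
|1470|_7 = 1/49

Step 1 — compute v_7(x) by factoring powers of 7 out of the numerator and denominator: v_7(1470) = 2. Step 2 — apply |x|_p = p^{-v_p(x)} = 7^{-2} = 1/49.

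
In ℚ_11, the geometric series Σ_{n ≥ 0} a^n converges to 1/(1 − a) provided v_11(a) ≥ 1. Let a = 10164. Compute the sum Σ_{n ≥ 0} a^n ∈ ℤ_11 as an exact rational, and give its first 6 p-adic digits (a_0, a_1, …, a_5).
Σ a^n = 1/(1 − a) = -1/10163;  first 6 digits = (1, 0, 7, 7, 5, 3)

v_11(a) = 2 ≥ 1, so the series converges in ℤ_11 to 1/(1 − a) = 1/(1 − 10164) = -1/10163. Expand this rational in ℤ_11: compute digits iteratively via d_i = x_i mod 11, x_{i+1} = (x_i − d_i)/11. The first 6 digits are (1, 0, 7, 7, 5, 3).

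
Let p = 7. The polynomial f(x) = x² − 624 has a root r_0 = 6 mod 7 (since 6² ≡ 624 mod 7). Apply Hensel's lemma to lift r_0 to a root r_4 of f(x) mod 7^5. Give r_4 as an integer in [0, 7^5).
r_4 = 9659 (mod 16807)

Hensel's recurrence: r_{i+1} = r_i − f(r_i)·(f′(r_i))^{-1} mod 7^{i+2}, with f′(x) = 2x. Iterate:
  r_0 = 6 (mod 7)
  r_1 = 6 (mod 49)
  r_2 = 55 (mod 343)
  r_3 = 55 (mod 2401)
  r_4 = 9659 (mod 16807)
Final: r_4 = 9659, and one checks f(r_4) ≡ 0 mod 7^5.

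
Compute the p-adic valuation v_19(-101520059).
v_19(-101520059) = 5

v_19(n) is the largest exponent k such that 19^k divides n. Factor out: -101520059 = -19^5 · 41. (Sign doesn't affect v_p.) So v_19(-101520059) = 5.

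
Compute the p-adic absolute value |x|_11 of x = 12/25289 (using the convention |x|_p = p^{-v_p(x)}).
|12/25289|_11 = 1331

Step 1 — compute v_11(x) by factoring powers of 11 out of the numerator and denominator: v_11(12/25289) = -3. Step 2 — apply |x|_p = p^{-v_p(x)} = 11^{3} = 1331.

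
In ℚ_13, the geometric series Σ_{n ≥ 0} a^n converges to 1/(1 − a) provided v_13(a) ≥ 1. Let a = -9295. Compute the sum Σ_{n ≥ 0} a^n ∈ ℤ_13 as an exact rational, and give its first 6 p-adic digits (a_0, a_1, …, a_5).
Σ a^n = 1/(1 − a) = 1/9296;  first 6 digits = (1, 0, 10, 8, 8, 11)

v_13(a) = 2 ≥ 1, so the series converges in ℤ_13 to 1/(1 − a) = 1/(1 − (-9295)) = 1/9296. Expand this rational in ℤ_13: compute digits iteratively via d_i = x_i mod 13, x_{i+1} = (x_i − d_i)/13. The first 6 digits are (1, 0, 10, 8, 8, 11).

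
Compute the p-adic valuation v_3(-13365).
v_3(-13365) = 5

v_3(n) is the largest exponent k such that 3^k divides n. Factor out: -13365 = -3^5 · 55. (Sign doesn't affect v_p.) So v_3(-13365) = 5.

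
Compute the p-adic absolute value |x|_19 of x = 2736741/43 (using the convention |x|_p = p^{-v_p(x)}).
|2736741/43|_19 = 1/130321

Step 1 — compute v_19(x) by factoring powers of 19 out of the numerator and denominator: v_19(2736741/43) = 4. Step 2 — apply |x|_p = p^{-v_p(x)} = 19^{-4} = 1/130321.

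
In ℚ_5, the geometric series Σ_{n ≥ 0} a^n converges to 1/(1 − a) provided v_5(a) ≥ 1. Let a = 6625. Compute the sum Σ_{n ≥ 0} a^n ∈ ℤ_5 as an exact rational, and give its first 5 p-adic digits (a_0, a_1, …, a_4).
Σ a^n = 1/(1 − a) = -1/6624;  first 5 digits = (1, 0, 0, 3, 0)

v_5(a) = 3 ≥ 1, so the series converges in ℤ_5 to 1/(1 − a) = 1/(1 − 6625) = -1/6624. Expand this rational in ℤ_5: compute digits iteratively via d_i = x_i mod 5, x_{i+1} = (x_i − d_i)/5. The first 5 digits are (1, 0, 0, 3, 0).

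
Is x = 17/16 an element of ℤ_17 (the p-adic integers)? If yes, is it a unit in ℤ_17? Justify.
x ∈ ℤ_17 but not a unit; v_17(x) = 1 > 0

ℤ_17 = {x ∈ ℚ_17 : v_17(x) ≥ 0} and ℤ_17^× = {x ∈ ℤ_17 : v_17(x) = 0}. Here v_17(17/16) = v_17(num) − v_17(den) = 1; compare against these criteria.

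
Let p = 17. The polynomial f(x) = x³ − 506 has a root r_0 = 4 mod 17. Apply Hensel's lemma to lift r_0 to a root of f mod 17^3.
r_2 = 2843 (mod 4913)

Hensel: r_{i+1} = r_i − f(r_i)/f′(r_i) mod 17^{i+2}, where f′(x) = 3x². Iterate:
  r_0 = 4 (mod 17)
  r_1 = 242 (mod 289)
  r_2 = 2843 (mod 4913)
Final: r = 2843 with f(r) ≡ 0 mod 17^3.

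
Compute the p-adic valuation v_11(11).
v_11(11) = 1

v_11(n) is the largest exponent k such that 11^k divides n. Factor out: 11 = 11^1 · 1. (Sign doesn't affect v_p.) So v_11(11) = 1.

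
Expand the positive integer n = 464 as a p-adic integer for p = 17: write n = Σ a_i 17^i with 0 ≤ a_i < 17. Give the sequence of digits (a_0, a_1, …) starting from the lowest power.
(a_0, a_1, …) = (5, 10, 1)

Repeated division by 17 gives the digits low-to-high: 464 = 5 + 10·17^1 + 1·17^2. Digit sequence: (5, 10, 1).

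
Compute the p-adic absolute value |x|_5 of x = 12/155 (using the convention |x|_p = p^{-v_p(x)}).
|12/155|_5 = 5

Step 1 — compute v_5(x) by factoring powers of 5 out of the numerator and denominator: v_5(12/155) = -1. Step 2 — apply |x|_p = p^{-v_p(x)} = 5^{1} = 5.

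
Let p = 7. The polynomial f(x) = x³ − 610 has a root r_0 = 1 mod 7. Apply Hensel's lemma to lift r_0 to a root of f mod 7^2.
r_1 = 8 (mod 49)

Hensel: r_{i+1} = r_i − f(r_i)/f′(r_i) mod 7^{i+2}, where f′(x) = 3x². Iterate:
  r_0 = 1 (mod 7)
  r_1 = 8 (mod 49)
Final: r = 8 with f(r) ≡ 0 mod 7^2.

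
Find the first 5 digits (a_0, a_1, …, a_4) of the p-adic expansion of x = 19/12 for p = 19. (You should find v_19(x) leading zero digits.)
(a_0, …, a_4) = (0, 8, 17, 7, 17)

v_19(19/12) = 1, so a_0 = ... = a_0 = 0. Factor out: x = 19^1 · u with u = 1/12 a unit in ℤ_19. Expand u iteratively via a_{v+i} = u_i mod 19, u_{i+1} = (u_i − a_{v+i})/19:
  u_0 = 1/12;  a_1 = 8;  u_1 = (u_0 − 8)/19 = -5/12
  u_1 = -5/12;  a_2 = 17;  u_2 = (u_1 − 17)/19 = -11/12
  u_2 = -11/12;  a_3 = 7;  u_3 = (u_2 − 7)/19 = -5/12
  u_3 = -5/12;  a_4 = 17;  u_4 = (u_3 − 17)/19 = -11/12
Digits: (0, 8, 17, 7, 17).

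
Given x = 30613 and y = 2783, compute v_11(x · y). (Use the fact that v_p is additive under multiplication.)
v_11(85195979) = 5

v_p(x) = 3 (factor: 30613 = 11^3 · 23); v_p(y) = 2 (factor: 2783 = 11^2 · 23). Additivity: v_p(xy) = v_p(x) + v_p(y) = 3 + 2 = 5. (Direct check: xy = 85195979 = 11^5 · (529).)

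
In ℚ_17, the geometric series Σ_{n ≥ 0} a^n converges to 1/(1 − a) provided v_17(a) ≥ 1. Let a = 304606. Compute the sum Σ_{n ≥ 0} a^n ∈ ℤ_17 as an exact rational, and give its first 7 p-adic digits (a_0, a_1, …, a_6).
Σ a^n = 1/(1 − a) = -1/304605;  first 7 digits = (1, 0, 0, 11, 3, 0, 2)

v_17(a) = 3 ≥ 1, so the series converges in ℤ_17 to 1/(1 − a) = 1/(1 − 304606) = -1/304605. Expand this rational in ℤ_17: compute digits iteratively via d_i = x_i mod 17, x_{i+1} = (x_i − d_i)/17. The first 7 digits are (1, 0, 0, 11, 3, 0, 2).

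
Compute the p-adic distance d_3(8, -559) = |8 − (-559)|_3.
d_3(8, -559) = 1/81

Step 1 — x − y = 8 − (-559) = 567. Step 2 — v_3(567) = 4 (factor: 567 = (3^4 · 7); the sign does not affect v_p). Step 3 — |x − y|_3 = 3^{-4} = 1/81.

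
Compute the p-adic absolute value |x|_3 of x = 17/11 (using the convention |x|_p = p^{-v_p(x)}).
|17/11|_3 = 1

Step 1 — compute v_3(x) by factoring powers of 3 out of the numerator and denominator: v_3(17/11) = 0. Step 2 — apply |x|_p = p^{-v_p(x)} = 3^{0} = 1.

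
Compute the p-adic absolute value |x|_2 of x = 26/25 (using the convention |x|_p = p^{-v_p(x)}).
|26/25|_2 = 1/2

Step 1 — compute v_2(x) by factoring powers of 2 out of the numerator and denominator: v_2(26/25) = 1. Step 2 — apply |x|_p = p^{-v_p(x)} = 2^{-1} = 1/2.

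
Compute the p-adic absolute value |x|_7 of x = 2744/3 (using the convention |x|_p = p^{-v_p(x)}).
|2744/3|_7 = 1/343

Step 1 — compute v_7(x) by factoring powers of 7 out of the numerator and denominator: v_7(2744/3) = 3. Step 2 — apply |x|_p = p^{-v_p(x)} = 7^{-3} = 1/343.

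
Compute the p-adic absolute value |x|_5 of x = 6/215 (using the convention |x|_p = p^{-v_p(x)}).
|6/215|_5 = 5

Step 1 — compute v_5(x) by factoring powers of 5 out of the numerator and denominator: v_5(6/215) = -1. Step 2 — apply |x|_p = p^{-v_p(x)} = 5^{1} = 5.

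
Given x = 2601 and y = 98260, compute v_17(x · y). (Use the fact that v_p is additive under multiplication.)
v_17(255574260) = 5

v_p(x) = 2 (factor: 2601 = 17^2 · 9); v_p(y) = 3 (factor: 98260 = 17^3 · 20). Additivity: v_p(xy) = v_p(x) + v_p(y) = 2 + 3 = 5. (Direct check: xy = 255574260 = 17^5 · (180).)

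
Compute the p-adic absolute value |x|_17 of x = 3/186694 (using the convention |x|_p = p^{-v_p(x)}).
|3/186694|_17 = 4913

Step 1 — compute v_17(x) by factoring powers of 17 out of the numerator and denominator: v_17(3/186694) = -3. Step 2 — apply |x|_p = p^{-v_p(x)} = 17^{3} = 4913.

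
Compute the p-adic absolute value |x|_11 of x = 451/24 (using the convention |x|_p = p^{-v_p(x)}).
|451/24|_11 = 1/11

Step 1 — compute v_11(x) by factoring powers of 11 out of the numerator and denominator: v_11(451/24) = 1. Step 2 — apply |x|_p = p^{-v_p(x)} = 11^{-1} = 1/11.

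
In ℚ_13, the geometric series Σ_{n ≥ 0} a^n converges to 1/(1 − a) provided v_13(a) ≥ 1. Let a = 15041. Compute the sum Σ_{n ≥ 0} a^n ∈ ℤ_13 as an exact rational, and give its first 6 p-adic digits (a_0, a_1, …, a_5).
Σ a^n = 1/(1 − a) = -1/15040;  first 6 digits = (1, 0, 11, 6, 4, 11)

v_13(a) = 2 ≥ 1, so the series converges in ℤ_13 to 1/(1 − a) = 1/(1 − 15041) = -1/15040. Expand this rational in ℤ_13: compute digits iteratively via d_i = x_i mod 13, x_{i+1} = (x_i − d_i)/13. The first 6 digits are (1, 0, 11, 6, 4, 11).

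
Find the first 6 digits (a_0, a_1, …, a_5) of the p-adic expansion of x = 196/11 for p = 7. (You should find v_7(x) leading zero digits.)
(a_0, …, a_5) = (0, 0, 1, 5, 5, 3)

v_7(196/11) = 2, so a_0 = ... = a_1 = 0. Factor out: x = 7^2 · u with u = 4/11 a unit in ℤ_7. Expand u iteratively via a_{v+i} = u_i mod 7, u_{i+1} = (u_i − a_{v+i})/7:
  u_0 = 4/11;  a_2 = 1;  u_1 = (u_0 − 1)/7 = -1/11
  u_1 = -1/11;  a_3 = 5;  u_2 = (u_1 − 5)/7 = -8/11
  u_2 = -8/11;  a_4 = 5;  u_3 = (u_2 − 5)/7 = -9/11
  u_3 = -9/11;  a_5 = 3;  u_4 = (u_3 − 3)/7 = -6/11
Digits: (0, 0, 1, 5, 5, 3).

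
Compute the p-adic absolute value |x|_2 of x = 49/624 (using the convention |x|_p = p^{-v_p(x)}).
|49/624|_2 = 16

Step 1 — compute v_2(x) by factoring powers of 2 out of the numerator and denominator: v_2(49/624) = -4. Step 2 — apply |x|_p = p^{-v_p(x)} = 2^{4} = 16.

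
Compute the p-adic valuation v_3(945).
v_3(945) = 3

v_3(n) is the largest exponent k such that 3^k divides n. Factor out: 945 = 3^3 · 35. (Sign doesn't affect v_p.) So v_3(945) = 3.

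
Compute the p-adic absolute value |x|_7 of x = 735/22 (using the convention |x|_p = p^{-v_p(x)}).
|735/22|_7 = 1/49

Step 1 — compute v_7(x) by factoring powers of 7 out of the numerator and denominator: v_7(735/22) = 2. Step 2 — apply |x|_p = p^{-v_p(x)} = 7^{-2} = 1/49.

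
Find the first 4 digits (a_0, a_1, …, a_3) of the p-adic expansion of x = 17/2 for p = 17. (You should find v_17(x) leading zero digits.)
(a_0, …, a_3) = (0, 9, 8, 8)

v_17(17/2) = 1, so a_0 = ... = a_0 = 0. Factor out: x = 17^1 · u with u = 1/2 a unit in ℤ_17. Expand u iteratively via a_{v+i} = u_i mod 17, u_{i+1} = (u_i − a_{v+i})/17:
  u_0 = 1/2;  a_1 = 9;  u_1 = (u_0 − 9)/17 = -1/2
  u_1 = -1/2;  a_2 = 8;  u_2 = (u_1 − 8)/17 = -1/2
  u_2 = -1/2;  a_3 = 8;  u_3 = (u_2 − 8)/17 = -1/2
Digits: (0, 9, 8, 8).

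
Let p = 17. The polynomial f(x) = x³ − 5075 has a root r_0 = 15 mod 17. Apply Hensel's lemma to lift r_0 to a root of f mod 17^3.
r_2 = 1409 (mod 4913)

Hensel: r_{i+1} = r_i − f(r_i)/f′(r_i) mod 17^{i+2}, where f′(x) = 3x². Iterate:
  r_0 = 15 (mod 17)
  r_1 = 253 (mod 289)
  r_2 = 1409 (mod 4913)
Final: r = 1409 with f(r) ≡ 0 mod 17^3.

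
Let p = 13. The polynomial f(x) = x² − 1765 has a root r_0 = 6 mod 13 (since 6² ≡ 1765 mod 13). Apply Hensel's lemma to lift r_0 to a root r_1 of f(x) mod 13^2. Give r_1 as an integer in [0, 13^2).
r_1 = 136 (mod 169)

Hensel's recurrence: r_{i+1} = r_i − f(r_i)·(f′(r_i))^{-1} mod 13^{i+2}, with f′(x) = 2x. Iterate:
  r_0 = 6 (mod 13)
  r_1 = 136 (mod 169)
Final: r_1 = 136, and one checks f(r_1) ≡ 0 mod 13^2.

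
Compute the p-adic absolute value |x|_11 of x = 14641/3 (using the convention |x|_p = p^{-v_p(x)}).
|14641/3|_11 = 1/14641

Step 1 — compute v_11(x) by factoring powers of 11 out of the numerator and denominator: v_11(14641/3) = 4. Step 2 — apply |x|_p = p^{-v_p(x)} = 11^{-4} = 1/14641.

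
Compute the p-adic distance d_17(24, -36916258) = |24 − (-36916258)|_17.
d_17(24, -36916258) = 1/1419857

Step 1 — x − y = 24 − (-36916258) = 36916282. Step 2 — v_17(36916282) = 5 (factor: 36916282 = (17^5 · 26); the sign does not affect v_p). Step 3 — |x − y|_17 = 17^{-5} = 1/1419857.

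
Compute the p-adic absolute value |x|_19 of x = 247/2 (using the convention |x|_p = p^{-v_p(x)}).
|247/2|_19 = 1/19

Step 1 — compute v_19(x) by factoring powers of 19 out of the numerator and denominator: v_19(247/2) = 1. Step 2 — apply |x|_p = p^{-v_p(x)} = 19^{-1} = 1/19.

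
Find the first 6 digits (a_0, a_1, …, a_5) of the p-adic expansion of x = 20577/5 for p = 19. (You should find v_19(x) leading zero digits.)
(a_0, …, a_5) = (0, 0, 0, 12, 7, 11)

v_19(20577/5) = 3, so a_0 = ... = a_2 = 0. Factor out: x = 19^3 · u with u = 3/5 a unit in ℤ_19. Expand u iteratively via a_{v+i} = u_i mod 19, u_{i+1} = (u_i − a_{v+i})/19:
  u_0 = 3/5;  a_3 = 12;  u_1 = (u_0 − 12)/19 = -3/5
  u_1 = -3/5;  a_4 = 7;  u_2 = (u_1 − 7)/19 = -2/5
  u_2 = -2/5;  a_5 = 11;  u_3 = (u_2 − 11)/19 = -3/5
Digits: (0, 0, 0, 12, 7, 11).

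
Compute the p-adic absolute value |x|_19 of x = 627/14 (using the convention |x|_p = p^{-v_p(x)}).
|627/14|_19 = 1/19

Step 1 — compute v_19(x) by factoring powers of 19 out of the numerator and denominator: v_19(627/14) = 1. Step 2 — apply |x|_p = p^{-v_p(x)} = 19^{-1} = 1/19.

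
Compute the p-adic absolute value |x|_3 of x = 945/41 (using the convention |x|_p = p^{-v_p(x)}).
|945/41|_3 = 1/27

Step 1 — compute v_3(x) by factoring powers of 3 out of the numerator and denominator: v_3(945/41) = 3. Step 2 — apply |x|_p = p^{-v_p(x)} = 3^{-3} = 1/27.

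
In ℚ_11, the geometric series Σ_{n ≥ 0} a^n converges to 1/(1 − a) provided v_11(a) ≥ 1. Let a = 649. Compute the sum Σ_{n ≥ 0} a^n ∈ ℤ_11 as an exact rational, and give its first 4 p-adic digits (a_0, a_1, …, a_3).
Σ a^n = 1/(1 − a) = -1/648;  first 4 digits = (1, 4, 10, 6)

v_11(a) = 1 ≥ 1, so the series converges in ℤ_11 to 1/(1 − a) = 1/(1 − 649) = -1/648. Expand this rational in ℤ_11: compute digits iteratively via d_i = x_i mod 11, x_{i+1} = (x_i − d_i)/11. The first 4 digits are (1, 4, 10, 6).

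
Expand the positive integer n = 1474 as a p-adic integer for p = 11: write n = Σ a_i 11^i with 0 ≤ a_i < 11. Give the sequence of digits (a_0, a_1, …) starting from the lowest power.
(a_0, a_1, …) = (0, 2, 1, 1)

Repeated division by 11 gives the digits low-to-high: 1474 = 2·11^1 + 1·11^2 + 1·11^3. Digit sequence: (0, 2, 1, 1).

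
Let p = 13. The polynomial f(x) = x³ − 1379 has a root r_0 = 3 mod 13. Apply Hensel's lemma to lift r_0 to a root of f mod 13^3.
r_2 = 1355 (mod 2197)

Hensel: r_{i+1} = r_i − f(r_i)/f′(r_i) mod 13^{i+2}, where f′(x) = 3x². Iterate:
  r_0 = 3 (mod 13)
  r_1 = 3 (mod 169)
  r_2 = 1355 (mod 2197)
Final: r = 1355 with f(r) ≡ 0 mod 13^3.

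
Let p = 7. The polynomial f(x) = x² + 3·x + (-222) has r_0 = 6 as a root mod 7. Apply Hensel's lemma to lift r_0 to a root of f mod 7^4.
r_3 = 1154 (mod 2401)

Hensel: r_{i+1} = r_i − f(r_i)·(f′(r_i))^{-1} mod 7^{i+2}, f′(x) = 2x + 3. Iterate:
  r_0 = 6 (mod 7)
  r_1 = 27 (mod 49)
  r_2 = 125 (mod 343)
  r_3 = 1154 (mod 2401)
Final: r = 1154 satisfies f(r) ≡ 0 mod 7^4.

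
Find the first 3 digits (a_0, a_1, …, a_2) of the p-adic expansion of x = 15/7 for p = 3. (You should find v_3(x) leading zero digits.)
(a_0, …, a_2) = (0, 2, 0)

v_3(15/7) = 1, so a_0 = ... = a_0 = 0. Factor out: x = 3^1 · u with u = 5/7 a unit in ℤ_3. Expand u iteratively via a_{v+i} = u_i mod 3, u_{i+1} = (u_i − a_{v+i})/3:
  u_0 = 5/7;  a_1 = 2;  u_1 = (u_0 − 2)/3 = -3/7
  u_1 = -3/7;  a_2 = 0;  u_2 = (u_1 − 0)/3 = -1/7
Digits: (0, 2, 0).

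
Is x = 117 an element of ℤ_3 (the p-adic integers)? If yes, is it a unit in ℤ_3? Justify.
x ∈ ℤ_3 but not a unit; v_3(x) = 2 > 0

ℤ_3 = {x ∈ ℚ_3 : v_3(x) ≥ 0} and ℤ_3^× = {x ∈ ℤ_3 : v_3(x) = 0}. Here v_3(117) = v_3(num) − v_3(den) = 2; compare against these criteria.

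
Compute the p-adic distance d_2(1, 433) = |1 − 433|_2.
d_2(1, 433) = 1/16

Step 1 — x − y = 1 − 433 = -432. Step 2 — v_2(-432) = 4 (factor: -432 = −(2^4 · 27); the sign does not affect v_p). Step 3 — |x − y|_2 = 2^{-4} = 1/16.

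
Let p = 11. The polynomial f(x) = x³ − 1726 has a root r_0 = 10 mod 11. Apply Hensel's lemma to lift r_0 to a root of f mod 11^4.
r_3 = 5576 (mod 14641)

Hensel: r_{i+1} = r_i − f(r_i)/f′(r_i) mod 11^{i+2}, where f′(x) = 3x². Iterate:
  r_0 = 10 (mod 11)
  r_1 = 10 (mod 121)
  r_2 = 252 (mod 1331)
  r_3 = 5576 (mod 14641)
Final: r = 5576 with f(r) ≡ 0 mod 11^4.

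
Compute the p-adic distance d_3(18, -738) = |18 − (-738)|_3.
d_3(18, -738) = 1/27

Step 1 — x − y = 18 − (-738) = 756. Step 2 — v_3(756) = 3 (factor: 756 = (3^3 · 28); the sign does not affect v_p). Step 3 — |x − y|_3 = 3^{-3} = 1/27.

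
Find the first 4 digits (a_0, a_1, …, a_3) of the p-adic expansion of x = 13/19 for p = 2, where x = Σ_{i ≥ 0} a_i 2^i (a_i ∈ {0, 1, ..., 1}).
(a_0, …, a_3) = (1, 1, 1, 1)

v_2(13/19) = 0 (numerator and denominator both coprime to 2), so x ∈ ℤ_2^×. Compute digits iteratively via a_i = x_i mod 2, x_{i+1} = (x_i − a_i)/2, with x_0 = x:
  x_0 = 13/19;  a_0 = 1;  x_1 = (x_0 − 1)/2 = -3/19
  x_1 = -3/19;  a_1 = 1;  x_2 = (x_1 − 1)/2 = -11/19
  x_2 = -11/19;  a_2 = 1;  x_3 = (x_2 − 1)/2 = -15/19
  x_3 = -15/19;  a_3 = 1;  x_4 = (x_3 − 1)/2 = -17/19
Digits: (1, 1, 1, 1).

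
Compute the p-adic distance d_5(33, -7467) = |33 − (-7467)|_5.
d_5(33, -7467) = 1/625

Step 1 — x − y = 33 − (-7467) = 7500. Step 2 — v_5(7500) = 4 (factor: 7500 = (5^4 · 12); the sign does not affect v_p). Step 3 — |x − y|_5 = 5^{-4} = 1/625.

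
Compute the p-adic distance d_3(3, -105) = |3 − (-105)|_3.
d_3(3, -105) = 1/27

Step 1 — x − y = 3 − (-105) = 108. Step 2 — v_3(108) = 3 (factor: 108 = (3^3 · 4); the sign does not affect v_p). Step 3 — |x − y|_3 = 3^{-3} = 1/27.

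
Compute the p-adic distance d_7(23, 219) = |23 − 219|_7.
d_7(23, 219) = 1/49

Step 1 — x − y = 23 − 219 = -196. Step 2 — v_7(-196) = 2 (factor: -196 = −(7^2 · 4); the sign does not affect v_p). Step 3 — |x − y|_7 = 7^{-2} = 1/49.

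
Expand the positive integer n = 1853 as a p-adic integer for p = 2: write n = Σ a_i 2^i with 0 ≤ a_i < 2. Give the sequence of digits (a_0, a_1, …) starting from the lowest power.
(a_0, a_1, …) = (1, 0, 1, 1, 1, 1, 0, 0, 1, 1, 1)

Repeated division by 2 gives the digits low-to-high: 1853 = 1 + 1·2^2 + 1·2^3 + 1·2^4 + 1·2^5 + 1·2^8 + 1·2^9 + 1·2^10. Digit sequence: (1, 0, 1, 1, 1, 1, 0, 0, 1, 1, 1).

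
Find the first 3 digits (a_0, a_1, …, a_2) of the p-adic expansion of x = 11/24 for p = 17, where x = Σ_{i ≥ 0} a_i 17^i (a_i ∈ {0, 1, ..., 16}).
(a_0, …, a_2) = (4, 9, 3)

v_17(11/24) = 0 (numerator and denominator both coprime to 17), so x ∈ ℤ_17^×. Compute digits iteratively via a_i = x_i mod 17, x_{i+1} = (x_i − a_i)/17, with x_0 = x:
  x_0 = 11/24;  a_0 = 4;  x_1 = (x_0 − 4)/17 = -5/24
  x_1 = -5/24;  a_1 = 9;  x_2 = (x_1 − 9)/17 = -13/24
  x_2 = -13/24;  a_2 = 3;  x_3 = (x_2 − 3)/17 = -5/24
Digits: (4, 9, 3).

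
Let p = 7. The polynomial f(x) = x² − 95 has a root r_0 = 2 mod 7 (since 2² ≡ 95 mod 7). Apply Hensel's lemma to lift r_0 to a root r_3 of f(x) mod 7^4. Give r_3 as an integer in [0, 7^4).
r_3 = 2291 (mod 2401)

Hensel's recurrence: r_{i+1} = r_i − f(r_i)·(f′(r_i))^{-1} mod 7^{i+2}, with f′(x) = 2x. Iterate:
  r_0 = 2 (mod 7)
  r_1 = 37 (mod 49)
  r_2 = 233 (mod 343)
  r_3 = 2291 (mod 2401)
Final: r_3 = 2291, and one checks f(r_3) ≡ 0 mod 7^4.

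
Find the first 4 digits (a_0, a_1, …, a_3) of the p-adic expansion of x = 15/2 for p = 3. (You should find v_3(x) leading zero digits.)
(a_0, …, a_3) = (0, 1, 2, 1)

v_3(15/2) = 1, so a_0 = ... = a_0 = 0. Factor out: x = 3^1 · u with u = 5/2 a unit in ℤ_3. Expand u iteratively via a_{v+i} = u_i mod 3, u_{i+1} = (u_i − a_{v+i})/3:
  u_0 = 5/2;  a_1 = 1;  u_1 = (u_0 − 1)/3 = 1/2
  u_1 = 1/2;  a_2 = 2;  u_2 = (u_1 − 2)/3 = -1/2
  u_2 = -1/2;  a_3 = 1;  u_3 = (u_2 − 1)/3 = -1/2
Digits: (0, 1, 2, 1).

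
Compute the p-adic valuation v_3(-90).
v_3(-90) = 2

v_3(n) is the largest exponent k such that 3^k divides n. Factor out: -90 = -3^2 · 10. (Sign doesn't affect v_p.) So v_3(-90) = 2.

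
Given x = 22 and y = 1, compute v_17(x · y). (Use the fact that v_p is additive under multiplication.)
v_17(22) = 0

v_p(x) = 0 (factor: 22 = 17^0 · 22); v_p(y) = 0 (factor: 1 = 17^0 · 1). Additivity: v_p(xy) = v_p(x) + v_p(y) = 0 + 0 = 0. (Direct check: xy = 22 = 17^0 · (22).)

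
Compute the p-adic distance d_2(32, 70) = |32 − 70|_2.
d_2(32, 70) = 1/2

Step 1 — x − y = 32 − 70 = -38. Step 2 — v_2(-38) = 1 (factor: -38 = −(2^1 · 19); the sign does not affect v_p). Step 3 — |x − y|_2 = 2^{-1} = 1/2.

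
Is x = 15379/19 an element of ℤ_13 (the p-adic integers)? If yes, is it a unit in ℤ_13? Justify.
x ∈ ℤ_13 but not a unit; v_13(x) = 3 > 0

ℤ_13 = {x ∈ ℚ_13 : v_13(x) ≥ 0} and ℤ_13^× = {x ∈ ℤ_13 : v_13(x) = 0}. Here v_13(15379/19) = v_13(num) − v_13(den) = 3; compare against these criteria.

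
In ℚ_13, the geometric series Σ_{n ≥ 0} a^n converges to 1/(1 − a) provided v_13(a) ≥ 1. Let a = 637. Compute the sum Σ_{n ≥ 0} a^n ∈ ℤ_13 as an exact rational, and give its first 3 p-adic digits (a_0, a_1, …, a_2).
Σ a^n = 1/(1 − a) = -1/636;  first 3 digits = (1, 10, 12)

v_13(a) = 1 ≥ 1, so the series converges in ℤ_13 to 1/(1 − a) = 1/(1 − 637) = -1/636. Expand this rational in ℤ_13: compute digits iteratively via d_i = x_i mod 13, x_{i+1} = (x_i − d_i)/13. The first 3 digits are (1, 10, 12).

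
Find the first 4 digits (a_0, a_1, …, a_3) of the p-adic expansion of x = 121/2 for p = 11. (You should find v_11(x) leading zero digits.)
(a_0, …, a_3) = (0, 0, 6, 5)

v_11(121/2) = 2, so a_0 = ... = a_1 = 0. Factor out: x = 11^2 · u with u = 1/2 a unit in ℤ_11. Expand u iteratively via a_{v+i} = u_i mod 11, u_{i+1} = (u_i − a_{v+i})/11:
  u_0 = 1/2;  a_2 = 6;  u_1 = (u_0 − 6)/11 = -1/2
  u_1 = -1/2;  a_3 = 5;  u_2 = (u_1 − 5)/11 = -1/2
Digits: (0, 0, 6, 5).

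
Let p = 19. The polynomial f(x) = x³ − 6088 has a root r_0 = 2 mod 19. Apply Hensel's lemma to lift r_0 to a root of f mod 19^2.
r_1 = 268 (mod 361)

Hensel: r_{i+1} = r_i − f(r_i)/f′(r_i) mod 19^{i+2}, where f′(x) = 3x². Iterate:
  r_0 = 2 (mod 19)
  r_1 = 268 (mod 361)
Final: r = 268 with f(r) ≡ 0 mod 19^2.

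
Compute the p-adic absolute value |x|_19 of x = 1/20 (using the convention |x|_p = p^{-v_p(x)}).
|1/20|_19 = 1

Step 1 — compute v_19(x) by factoring powers of 19 out of the numerator and denominator: v_19(1/20) = 0. Step 2 — apply |x|_p = p^{-v_p(x)} = 19^{0} = 1.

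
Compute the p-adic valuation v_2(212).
v_2(212) = 2

v_2(n) is the largest exponent k such that 2^k divides n. Factor out: 212 = 2^2 · 53. (Sign doesn't affect v_p.) So v_2(212) = 2.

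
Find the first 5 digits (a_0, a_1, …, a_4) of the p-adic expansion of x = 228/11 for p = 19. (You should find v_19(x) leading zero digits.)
(a_0, …, a_4) = (0, 8, 10, 15, 13)

v_19(228/11) = 1, so a_0 = ... = a_0 = 0. Factor out: x = 19^1 · u with u = 12/11 a unit in ℤ_19. Expand u iteratively via a_{v+i} = u_i mod 19, u_{i+1} = (u_i − a_{v+i})/19:
  u_0 = 12/11;  a_1 = 8;  u_1 = (u_0 − 8)/19 = -4/11
  u_1 = -4/11;  a_2 = 10;  u_2 = (u_1 − 10)/19 = -6/11
  u_2 = -6/11;  a_3 = 15;  u_3 = (u_2 − 15)/19 = -9/11
  u_3 = -9/11;  a_4 = 13;  u_4 = (u_3 − 13)/19 = -8/11
Digits: (0, 8, 10, 15, 13).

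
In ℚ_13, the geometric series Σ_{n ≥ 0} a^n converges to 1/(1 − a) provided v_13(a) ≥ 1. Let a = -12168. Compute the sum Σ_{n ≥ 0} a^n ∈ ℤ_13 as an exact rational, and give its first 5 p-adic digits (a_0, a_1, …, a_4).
Σ a^n = 1/(1 − a) = 1/12169;  first 5 digits = (1, 0, 6, 7, 9)

v_13(a) = 2 ≥ 1, so the series converges in ℤ_13 to 1/(1 − a) = 1/(1 − (-12168)) = 1/12169. Expand this rational in ℤ_13: compute digits iteratively via d_i = x_i mod 13, x_{i+1} = (x_i − d_i)/13. The first 5 digits are (1, 0, 6, 7, 9).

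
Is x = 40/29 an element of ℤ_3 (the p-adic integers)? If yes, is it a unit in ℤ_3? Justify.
x ∈ ℤ_3^× (unit); v_3(x) = 0

ℤ_3 = {x ∈ ℚ_3 : v_3(x) ≥ 0} and ℤ_3^× = {x ∈ ℤ_3 : v_3(x) = 0}. Here v_3(40/29) = v_3(num) − v_3(den) = 0; compare against these criteria.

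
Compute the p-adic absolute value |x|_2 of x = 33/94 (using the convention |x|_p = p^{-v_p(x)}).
|33/94|_2 = 2

Step 1 — compute v_2(x) by factoring powers of 2 out of the numerator and denominator: v_2(33/94) = -1. Step 2 — apply |x|_p = p^{-v_p(x)} = 2^{1} = 2.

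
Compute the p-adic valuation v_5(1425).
v_5(1425) = 2

v_5(n) is the largest exponent k such that 5^k divides n. Factor out: 1425 = 5^2 · 57. (Sign doesn't affect v_p.) So v_5(1425) = 2.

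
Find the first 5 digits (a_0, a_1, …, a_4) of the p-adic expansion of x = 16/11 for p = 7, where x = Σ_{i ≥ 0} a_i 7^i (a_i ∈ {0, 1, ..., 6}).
(a_0, …, a_4) = (4, 6, 1, 1, 3)

v_7(16/11) = 0 (numerator and denominator both coprime to 7), so x ∈ ℤ_7^×. Compute digits iteratively via a_i = x_i mod 7, x_{i+1} = (x_i − a_i)/7, with x_0 = x:
  x_0 = 16/11;  a_0 = 4;  x_1 = (x_0 − 4)/7 = -4/11
  x_1 = -4/11;  a_1 = 6;  x_2 = (x_1 − 6)/7 = -10/11
  x_2 = -10/11;  a_2 = 1;  x_3 = (x_2 − 1)/7 = -3/11
  x_3 = -3/11;  a_3 = 1;  x_4 = (x_3 − 1)/7 = -2/11
  x_4 = -2/11;  a_4 = 3;  x_5 = (x_4 − 3)/7 = -5/11
Digits: (4, 6, 1, 1, 3).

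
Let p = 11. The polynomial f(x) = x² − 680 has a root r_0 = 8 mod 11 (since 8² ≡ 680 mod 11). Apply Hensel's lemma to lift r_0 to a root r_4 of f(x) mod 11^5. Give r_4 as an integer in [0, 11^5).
r_4 = 125463 (mod 161051)

Hensel's recurrence: r_{i+1} = r_i − f(r_i)·(f′(r_i))^{-1} mod 11^{i+2}, with f′(x) = 2x. Iterate:
  r_0 = 8 (mod 11)
  r_1 = 107 (mod 121)
  r_2 = 349 (mod 1331)
  r_3 = 8335 (mod 14641)
  r_4 = 125463 (mod 161051)
Final: r_4 = 125463, and one checks f(r_4) ≡ 0 mod 11^5.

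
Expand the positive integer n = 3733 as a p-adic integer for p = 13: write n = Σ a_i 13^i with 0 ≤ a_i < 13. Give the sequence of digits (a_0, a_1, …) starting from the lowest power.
(a_0, a_1, …) = (2, 1, 9, 1)

Repeated division by 13 gives the digits low-to-high: 3733 = 2 + 1·13^1 + 9·13^2 + 1·13^3. Digit sequence: (2, 1, 9, 1).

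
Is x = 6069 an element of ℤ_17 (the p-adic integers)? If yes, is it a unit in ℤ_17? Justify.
x ∈ ℤ_17 but not a unit; v_17(x) = 2 > 0

ℤ_17 = {x ∈ ℚ_17 : v_17(x) ≥ 0} and ℤ_17^× = {x ∈ ℤ_17 : v_17(x) = 0}. Here v_17(6069) = v_17(num) − v_17(den) = 2; compare against these criteria.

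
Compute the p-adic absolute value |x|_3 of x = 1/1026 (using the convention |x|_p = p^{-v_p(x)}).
|1/1026|_3 = 27

Step 1 — compute v_3(x) by factoring powers of 3 out of the numerator and denominator: v_3(1/1026) = -3. Step 2 — apply |x|_p = p^{-v_p(x)} = 3^{3} = 27.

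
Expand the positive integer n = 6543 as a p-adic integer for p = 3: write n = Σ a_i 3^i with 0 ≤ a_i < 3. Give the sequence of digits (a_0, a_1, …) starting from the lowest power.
(a_0, a_1, …) = (0, 0, 1, 2, 2, 2, 2, 2)

Repeated division by 3 gives the digits low-to-high: 6543 = 1·3^2 + 2·3^3 + 2·3^4 + 2·3^5 + 2·3^6 + 2·3^7. Digit sequence: (0, 0, 1, 2, 2, 2, 2, 2).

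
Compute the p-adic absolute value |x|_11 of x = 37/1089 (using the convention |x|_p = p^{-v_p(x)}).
|37/1089|_11 = 121

Step 1 — compute v_11(x) by factoring powers of 11 out of the numerator and denominator: v_11(37/1089) = -2. Step 2 — apply |x|_p = p^{-v_p(x)} = 11^{2} = 121.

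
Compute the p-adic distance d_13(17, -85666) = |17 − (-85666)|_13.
d_13(17, -85666) = 1/28561

Step 1 — x − y = 17 − (-85666) = 85683. Step 2 — v_13(85683) = 4 (factor: 85683 = (13^4 · 3); the sign does not affect v_p). Step 3 — |x − y|_13 = 13^{-4} = 1/28561.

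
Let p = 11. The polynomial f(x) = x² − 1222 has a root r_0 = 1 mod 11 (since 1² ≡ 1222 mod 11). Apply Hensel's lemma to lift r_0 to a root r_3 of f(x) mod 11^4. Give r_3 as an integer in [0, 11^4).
r_3 = 11078 (mod 14641)

Hensel's recurrence: r_{i+1} = r_i − f(r_i)·(f′(r_i))^{-1} mod 11^{i+2}, with f′(x) = 2x. Iterate:
  r_0 = 1 (mod 11)
  r_1 = 67 (mod 121)
  r_2 = 430 (mod 1331)
  r_3 = 11078 (mod 14641)
Final: r_3 = 11078, and one checks f(r_3) ≡ 0 mod 11^4.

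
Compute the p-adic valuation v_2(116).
v_2(116) = 2

v_2(n) is the largest exponent k such that 2^k divides n. Factor out: 116 = 2^2 · 29. (Sign doesn't affect v_p.) So v_2(116) = 2.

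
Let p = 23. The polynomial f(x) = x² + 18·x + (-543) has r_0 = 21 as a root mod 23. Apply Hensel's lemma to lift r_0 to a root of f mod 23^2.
r_1 = 228 (mod 529)

Hensel: r_{i+1} = r_i − f(r_i)·(f′(r_i))^{-1} mod 23^{i+2}, f′(x) = 2x + 18. Iterate:
  r_0 = 21 (mod 23)
  r_1 = 228 (mod 529)
Final: r = 228 satisfies f(r) ≡ 0 mod 23^2.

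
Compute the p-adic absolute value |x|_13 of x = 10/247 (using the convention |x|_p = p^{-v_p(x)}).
|10/247|_13 = 13

Step 1 — compute v_13(x) by factoring powers of 13 out of the numerator and denominator: v_13(10/247) = -1. Step 2 — apply |x|_p = p^{-v_p(x)} = 13^{1} = 13.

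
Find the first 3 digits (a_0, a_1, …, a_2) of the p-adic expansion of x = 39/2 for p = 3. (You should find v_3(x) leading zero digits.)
(a_0, …, a_2) = (0, 2, 0)

v_3(39/2) = 1, so a_0 = ... = a_0 = 0. Factor out: x = 3^1 · u with u = 13/2 a unit in ℤ_3. Expand u iteratively via a_{v+i} = u_i mod 3, u_{i+1} = (u_i − a_{v+i})/3:
  u_0 = 13/2;  a_1 = 2;  u_1 = (u_0 − 2)/3 = 3/2
  u_1 = 3/2;  a_2 = 0;  u_2 = (u_1 − 0)/3 = 1/2
Digits: (0, 2, 0).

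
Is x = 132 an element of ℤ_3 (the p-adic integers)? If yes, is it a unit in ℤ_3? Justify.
x ∈ ℤ_3 but not a unit; v_3(x) = 1 > 0

ℤ_3 = {x ∈ ℚ_3 : v_3(x) ≥ 0} and ℤ_3^× = {x ∈ ℤ_3 : v_3(x) = 0}. Here v_3(132) = v_3(num) − v_3(den) = 1; compare against these criteria.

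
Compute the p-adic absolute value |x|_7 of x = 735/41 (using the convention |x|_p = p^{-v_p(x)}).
|735/41|_7 = 1/49

Step 1 — compute v_7(x) by factoring powers of 7 out of the numerator and denominator: v_7(735/41) = 2. Step 2 — apply |x|_p = p^{-v_p(x)} = 7^{-2} = 1/49.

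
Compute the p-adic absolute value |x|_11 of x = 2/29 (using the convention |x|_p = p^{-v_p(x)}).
|2/29|_11 = 1

Step 1 — compute v_11(x) by factoring powers of 11 out of the numerator and denominator: v_11(2/29) = 0. Step 2 — apply |x|_p = p^{-v_p(x)} = 11^{0} = 1.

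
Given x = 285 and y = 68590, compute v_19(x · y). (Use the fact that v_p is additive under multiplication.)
v_19(19548150) = 4

v_p(x) = 1 (factor: 285 = 19^1 · 15); v_p(y) = 3 (factor: 68590 = 19^3 · 10). Additivity: v_p(xy) = v_p(x) + v_p(y) = 1 + 3 = 4. (Direct check: xy = 19548150 = 19^4 · (150).)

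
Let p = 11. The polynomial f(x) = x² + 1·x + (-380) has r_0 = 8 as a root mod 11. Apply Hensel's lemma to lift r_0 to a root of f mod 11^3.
r_2 = 19 (mod 1331)

Hensel: r_{i+1} = r_i − f(r_i)·(f′(r_i))^{-1} mod 11^{i+2}, f′(x) = 2x + 1. Iterate:
  r_0 = 8 (mod 11)
  r_1 = 19 (mod 121)
  r_2 = 19 (mod 1331)
Final: r = 19 satisfies f(r) ≡ 0 mod 11^3.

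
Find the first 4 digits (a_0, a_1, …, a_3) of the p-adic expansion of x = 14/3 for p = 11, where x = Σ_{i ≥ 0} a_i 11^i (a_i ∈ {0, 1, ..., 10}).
(a_0, …, a_3) = (1, 4, 7, 3)

v_11(14/3) = 0 (numerator and denominator both coprime to 11), so x ∈ ℤ_11^×. Compute digits iteratively via a_i = x_i mod 11, x_{i+1} = (x_i − a_i)/11, with x_0 = x:
  x_0 = 14/3;  a_0 = 1;  x_1 = (x_0 − 1)/11 = 1/3
  x_1 = 1/3;  a_1 = 4;  x_2 = (x_1 − 4)/11 = -1/3
  x_2 = -1/3;  a_2 = 7;  x_3 = (x_2 − 7)/11 = -2/3
  x_3 = -2/3;  a_3 = 3;  x_4 = (x_3 − 3)/11 = -1/3
Digits: (1, 4, 7, 3).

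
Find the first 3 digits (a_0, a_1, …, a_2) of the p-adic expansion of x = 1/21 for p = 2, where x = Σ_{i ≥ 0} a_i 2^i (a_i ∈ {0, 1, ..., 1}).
(a_0, …, a_2) = (1, 0, 1)

v_2(1/21) = 0 (numerator and denominator both coprime to 2), so x ∈ ℤ_2^×. Compute digits iteratively via a_i = x_i mod 2, x_{i+1} = (x_i − a_i)/2, with x_0 = x:
  x_0 = 1/21;  a_0 = 1;  x_1 = (x_0 − 1)/2 = -10/21
  x_1 = -10/21;  a_1 = 0;  x_2 = (x_1 − 0)/2 = -5/21
  x_2 = -5/21;  a_2 = 1;  x_3 = (x_2 − 1)/2 = -13/21
Digits: (1, 0, 1).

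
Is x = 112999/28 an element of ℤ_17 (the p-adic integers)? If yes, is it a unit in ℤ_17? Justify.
x ∈ ℤ_17 but not a unit; v_17(x) = 3 > 0

ℤ_17 = {x ∈ ℚ_17 : v_17(x) ≥ 0} and ℤ_17^× = {x ∈ ℤ_17 : v_17(x) = 0}. Here v_17(112999/28) = v_17(num) − v_17(den) = 3; compare against these criteria.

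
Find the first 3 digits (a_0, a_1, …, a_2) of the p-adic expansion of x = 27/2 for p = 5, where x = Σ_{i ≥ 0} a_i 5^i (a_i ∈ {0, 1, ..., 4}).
(a_0, …, a_2) = (1, 0, 3)

v_5(27/2) = 0 (numerator and denominator both coprime to 5), so x ∈ ℤ_5^×. Compute digits iteratively via a_i = x_i mod 5, x_{i+1} = (x_i − a_i)/5, with x_0 = x:
  x_0 = 27/2;  a_0 = 1;  x_1 = (x_0 − 1)/5 = 5/2
  x_1 = 5/2;  a_1 = 0;  x_2 = (x_1 − 0)/5 = 1/2
  x_2 = 1/2;  a_2 = 3;  x_3 = (x_2 − 3)/5 = -1/2
Digits: (1, 0, 3).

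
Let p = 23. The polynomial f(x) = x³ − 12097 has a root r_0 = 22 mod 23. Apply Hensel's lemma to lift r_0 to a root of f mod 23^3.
r_2 = 505 (mod 12167)

Hensel: r_{i+1} = r_i − f(r_i)/f′(r_i) mod 23^{i+2}, where f′(x) = 3x². Iterate:
  r_0 = 22 (mod 23)
  r_1 = 505 (mod 529)
  r_2 = 505 (mod 12167)
Final: r = 505 with f(r) ≡ 0 mod 23^3.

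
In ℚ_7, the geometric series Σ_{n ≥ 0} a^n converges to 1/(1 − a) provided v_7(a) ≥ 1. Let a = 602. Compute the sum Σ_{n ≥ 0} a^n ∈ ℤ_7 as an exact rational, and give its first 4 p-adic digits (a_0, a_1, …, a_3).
Σ a^n = 1/(1 − a) = -1/601;  first 4 digits = (1, 2, 2, 2)

v_7(a) = 1 ≥ 1, so the series converges in ℤ_7 to 1/(1 − a) = 1/(1 − 602) = -1/601. Expand this rational in ℤ_7: compute digits iteratively via d_i = x_i mod 7, x_{i+1} = (x_i − d_i)/7. The first 4 digits are (1, 2, 2, 2).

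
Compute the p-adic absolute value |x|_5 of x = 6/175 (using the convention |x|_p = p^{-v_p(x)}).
|6/175|_5 = 25

Step 1 — compute v_5(x) by factoring powers of 5 out of the numerator and denominator: v_5(6/175) = -2. Step 2 — apply |x|_p = p^{-v_p(x)} = 5^{2} = 25.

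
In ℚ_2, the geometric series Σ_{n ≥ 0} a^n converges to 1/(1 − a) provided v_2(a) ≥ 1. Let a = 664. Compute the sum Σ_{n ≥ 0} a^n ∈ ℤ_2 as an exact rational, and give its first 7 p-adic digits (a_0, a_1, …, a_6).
Σ a^n = 1/(1 − a) = -1/663;  first 7 digits = (1, 0, 0, 1, 1, 0, 1)

v_2(a) = 3 ≥ 1, so the series converges in ℤ_2 to 1/(1 − a) = 1/(1 − 664) = -1/663. Expand this rational in ℤ_2: compute digits iteratively via d_i = x_i mod 2, x_{i+1} = (x_i − d_i)/2. The first 7 digits are (1, 0, 0, 1, 1, 0, 1).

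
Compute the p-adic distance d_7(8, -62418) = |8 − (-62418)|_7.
d_7(8, -62418) = 1/2401

Step 1 — x − y = 8 − (-62418) = 62426. Step 2 — v_7(62426) = 4 (factor: 62426 = (7^4 · 26); the sign does not affect v_p). Step 3 — |x − y|_7 = 7^{-4} = 1/2401.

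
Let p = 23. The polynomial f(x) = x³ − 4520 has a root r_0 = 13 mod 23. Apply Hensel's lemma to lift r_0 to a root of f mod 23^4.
r_3 = 161036 (mod 279841)

Hensel: r_{i+1} = r_i − f(r_i)/f′(r_i) mod 23^{i+2}, where f′(x) = 3x². Iterate:
  r_0 = 13 (mod 23)
  r_1 = 220 (mod 529)
  r_2 = 2865 (mod 12167)
  r_3 = 161036 (mod 279841)
Final: r = 161036 with f(r) ≡ 0 mod 23^4.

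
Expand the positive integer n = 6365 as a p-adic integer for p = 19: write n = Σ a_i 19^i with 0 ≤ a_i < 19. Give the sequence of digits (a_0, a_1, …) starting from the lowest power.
(a_0, a_1, …) = (0, 12, 17)

Repeated division by 19 gives the digits low-to-high: 6365 = 12·19^1 + 17·19^2. Digit sequence: (0, 12, 17).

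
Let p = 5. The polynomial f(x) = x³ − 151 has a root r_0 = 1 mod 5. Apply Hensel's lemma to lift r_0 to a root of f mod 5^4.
r_3 = 51 (mod 625)

Hensel: r_{i+1} = r_i − f(r_i)/f′(r_i) mod 5^{i+2}, where f′(x) = 3x². Iterate:
  r_0 = 1 (mod 5)
  r_1 = 1 (mod 25)
  r_2 = 51 (mod 125)
  r_3 = 51 (mod 625)
Final: r = 51 with f(r) ≡ 0 mod 5^4.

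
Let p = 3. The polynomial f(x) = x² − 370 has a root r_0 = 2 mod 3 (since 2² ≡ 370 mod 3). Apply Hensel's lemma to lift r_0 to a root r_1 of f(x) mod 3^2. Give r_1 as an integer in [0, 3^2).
r_1 = 8 (mod 9)

Hensel's recurrence: r_{i+1} = r_i − f(r_i)·(f′(r_i))^{-1} mod 3^{i+2}, with f′(x) = 2x. Iterate:
  r_0 = 2 (mod 3)
  r_1 = 8 (mod 9)
Final: r_1 = 8, and one checks f(r_1) ≡ 0 mod 3^2.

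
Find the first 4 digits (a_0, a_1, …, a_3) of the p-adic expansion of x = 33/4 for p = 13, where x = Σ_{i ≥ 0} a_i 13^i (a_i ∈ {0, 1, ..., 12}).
(a_0, …, a_3) = (5, 10, 9, 9)

v_13(33/4) = 0 (numerator and denominator both coprime to 13), so x ∈ ℤ_13^×. Compute digits iteratively via a_i = x_i mod 13, x_{i+1} = (x_i − a_i)/13, with x_0 = x:
  x_0 = 33/4;  a_0 = 5;  x_1 = (x_0 − 5)/13 = 1/4
  x_1 = 1/4;  a_1 = 10;  x_2 = (x_1 − 10)/13 = -3/4
  x_2 = -3/4;  a_2 = 9;  x_3 = (x_2 − 9)/13 = -3/4
  x_3 = -3/4;  a_3 = 9;  x_4 = (x_3 − 9)/13 = -3/4
Digits: (5, 10, 9, 9).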